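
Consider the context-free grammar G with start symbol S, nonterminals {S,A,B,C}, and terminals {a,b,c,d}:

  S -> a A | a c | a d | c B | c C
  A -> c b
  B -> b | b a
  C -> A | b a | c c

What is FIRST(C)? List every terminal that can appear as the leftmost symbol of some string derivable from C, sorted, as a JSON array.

FIRST iteration:
[1]
  A via A→c b: +{c}
  B via B→b: +{b}
  C via C→A: +{c}
  C via C→b a: +{b}
  S via S→a A: +{a}
  S via S→c B: +{c}
  S: {a,c}  A: {c}  B: {b}  C: {b,c}
[2] (stable)
  S: {a,c}  A: {c}  B: {b}  C: {b,c}

FIRST(C) = ["b", "c"]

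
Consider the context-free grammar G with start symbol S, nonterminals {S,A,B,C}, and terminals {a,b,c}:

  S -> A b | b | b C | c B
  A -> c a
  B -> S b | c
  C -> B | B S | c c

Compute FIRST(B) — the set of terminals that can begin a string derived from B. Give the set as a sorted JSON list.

FIRST iteration:
round 1:
  A via A→c a: +{c}
  B via B→c: +{c}
  C via C→B: +{c}
  S via S→A b: +{c}
  S via S→b: +{b}
  S: {b,c}  A: {c}  B: {c}  C: {c}
round 2:
  B via B→S b: +{b}
  C via C→B: +{b}
  S: {b,c}  A: {c}  B: {b,c}  C: {b,c}
round 3: — fixpoint
  S: {b,c}  A: {c}  B: {b,c}  C: {b,c}

FIRST(B) = ["b", "c"]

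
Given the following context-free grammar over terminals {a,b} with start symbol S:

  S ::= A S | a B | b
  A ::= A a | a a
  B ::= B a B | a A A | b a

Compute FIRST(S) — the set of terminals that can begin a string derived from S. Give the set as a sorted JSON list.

Compute FIRST by fixpoint:
iter 1:
  A via A→a a: +{a}
  B via B→a A A: +{a}
  B via B→b a: +{b}
  S via S→A S: +{a}
  S via S→b: +{b}
  FIRST(S)={a,b}  FIRST(A)={a}  FIRST(B)={a,b}
iter 2: — fixpoint
  FIRST(S)={a,b}  FIRST(A)={a}  FIRST(B)={a,b}

FIRST(S) = ["a", "b"]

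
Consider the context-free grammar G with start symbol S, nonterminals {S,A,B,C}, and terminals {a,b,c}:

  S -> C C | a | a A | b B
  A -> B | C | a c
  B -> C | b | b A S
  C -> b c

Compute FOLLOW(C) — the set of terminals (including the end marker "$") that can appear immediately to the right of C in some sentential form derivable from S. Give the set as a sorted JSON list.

FIRST iteration:
iter 1:
  A via A→a c: +{a}
  B via B→b: +{b}
  C via C→b c: +{b}
  S via S→C C: +{b}
  S via S→a: +{a}
  FIRST[S]={a,b}  FIRST[A]={a}  FIRST[B]={b}  FIRST[C]={b}
iter 2:
  A via A→B: +{b}
  FIRST[S]={a,b}  FIRST[A]={a,b}  FIRST[B]={b}  FIRST[C]={b}
iter 3: (stable)
  FIRST[S]={a,b}  FIRST[A]={a,b}  FIRST[B]={b}  FIRST[C]={b}

Compute FOLLOW by fixpoint:
seed FOLLOW(S) with $
iter 1:
  B→b A S: FOLLOW(A) ⊇ FIRST(S) = {a,b}; new: +{a,b}
  S→C C: FOLLOW(C) ⊇ FIRST(C) = {b}; new: +{b}
  S→C C: FOLLOW(C) ⊇ FOLLOW(S) ⊇ {$}; new: +{$}
  S→a A: FOLLOW(A) ⊇ FOLLOW(S) ⊇ {$}; new: +{$}
  S→b B: FOLLOW(B) ⊇ FOLLOW(S) ⊇ {$}; new: +{$}
  S: {$}  A: {$,a,b}  B: {$}  C: {$,b}
iter 2:
  A→B: FOLLOW(B) ⊇ FOLLOW(A) ⊇ {$,a,b}; new: +{a,b}
  A→C: FOLLOW(C) ⊇ FOLLOW(A) ⊇ {$,a,b}; new: +{a}
  B→b A S: FOLLOW(S) ⊇ FOLLOW(B) ⊇ {$,a,b}; new: +{a,b}
  S: {$,a,b}  A: {$,a,b}  B: {$,a,b}  C: {$,a,b}
iter 3: — fixpoint
  S: {$,a,b}  A: {$,a,b}  B: {$,a,b}  C: {$,a,b}

FOLLOW(C) = ["$", "a", "b"]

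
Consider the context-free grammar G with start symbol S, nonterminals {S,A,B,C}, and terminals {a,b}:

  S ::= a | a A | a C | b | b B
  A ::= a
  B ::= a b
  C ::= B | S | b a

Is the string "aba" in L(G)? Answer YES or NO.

Convert to CNF:
  S -> T0 A | T0 C | T1 B | a | b
  A -> a
  B -> T0 T1
  C -> T0 A | T0 C | T0 T1 | T1 B | T1 T0 | a | b
  T0 -> a
  T1 -> b

CYK table (by increasing span):
  T[0,0] 'a' = {A,C,S,T0}  orig:{A,C,S}
  T[1,1] 'b' = {C,S,T1}  orig:{C,S}
  T[2,2] 'a' = {A,C,S,T0}  orig:{A,C,S}
  T[0,1] 'ab' = {B,C,S}
  T[1,2] 'ba' = {C}
  T[0,2] 'aba' = {C,S}

S ∈ T[0,2] ⇒ YES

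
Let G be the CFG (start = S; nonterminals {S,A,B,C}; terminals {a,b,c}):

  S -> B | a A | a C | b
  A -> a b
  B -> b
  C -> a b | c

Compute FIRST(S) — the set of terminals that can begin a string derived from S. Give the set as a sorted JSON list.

FIRST iteration:
[1]
  A via A→a b: +{a}
  B via B→b: +{b}
  C via C→a b: +{a}
  C via C→c: +{c}
  S via S→B: +{b}
  S via S→a A: +{a}
  S: {a,b}  A: {a}  B: {b}  C: {a,c}
[2] done
  S: {a,b}  A: {a}  B: {b}  C: {a,c}

FIRST(S) = ["a", "b"]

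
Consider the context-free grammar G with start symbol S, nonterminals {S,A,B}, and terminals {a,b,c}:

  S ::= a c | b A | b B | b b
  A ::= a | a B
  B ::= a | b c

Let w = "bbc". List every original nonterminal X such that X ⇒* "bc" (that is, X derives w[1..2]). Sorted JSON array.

Convert to CNF:
  S -> T0 T2 | T1 A | T1 B | T1 T1
  A -> T0 B | a
  B -> T1 T2 | a
  T0 -> a
  T1 -> b
  T2 -> c

Fill CYK table bottom-up — only the sub-triangle for w[1..2]:
  [1..1]={T1}  "b"  orig:{}
  [2..2]={T2}  "c"  orig:{}
  [1..2]={B}  "bc"

Original NTs in T[1,2] deriving "bc": ["B"]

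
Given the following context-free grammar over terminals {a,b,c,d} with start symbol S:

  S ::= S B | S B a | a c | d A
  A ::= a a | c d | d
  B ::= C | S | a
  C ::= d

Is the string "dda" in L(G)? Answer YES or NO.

CNF form of G:
  S -> S B | S X4 | T0 T1 | T2 A
  A -> T0 T0 | T1 T2 | d
  B -> S B | S X3 | T0 T1 | T2 A | a | d
  C -> d
  T0 -> a
  T1 -> c
  T2 -> d
  X3 -> B T0
  X4 -> B T0

Fill CYK table bottom-up:
  T[0,0] 'd' = {A,B,C,T2}  orig:{A,B,C}
  T[1,1] 'd' = {A,B,C,T2}  orig:{A,B,C}
  T[2,2] 'a' = {B,T0}  orig:{B}
  T[0,1] 'dd' = {B,S}
  T[1,2] 'da' = {X3,X4}  orig:{}
  T[0,2] 'dda' = {B,S,X3,X4}  orig:{B,S}

S ∈ T[0,2] ⇒ YES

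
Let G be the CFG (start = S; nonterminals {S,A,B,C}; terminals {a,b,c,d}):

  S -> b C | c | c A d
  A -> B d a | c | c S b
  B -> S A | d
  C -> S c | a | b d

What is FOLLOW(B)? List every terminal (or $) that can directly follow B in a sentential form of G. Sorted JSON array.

Compute FIRST by fixpoint:
pass 1:
  A via A→c: +{c}
  B via B→d: +{d}
  C via C→a: +{a}
  C via C→b d: +{b}
  S via S→b C: +{b}
  S via S→c: +{c}
  FIRST[S]={b,c}  FIRST[A]={c}  FIRST[B]={d}  FIRST[C]={a,b}
pass 2:
  A via A→B d a: +{d}
  B via B→S A: +{b,c}
  C via C→S c: +{c}
  FIRST[S]={b,c}  FIRST[A]={c,d}  FIRST[B]={b,c,d}  FIRST[C]={a,b,c}
pass 3:
  A via A→B d a: +{b}
  FIRST[S]={b,c}  FIRST[A]={b,c,d}  FIRST[B]={b,c,d}  FIRST[C]={a,b,c}
pass 4: (stable)
  FIRST[S]={b,c}  FIRST[A]={b,c,d}  FIRST[B]={b,c,d}  FIRST[C]={a,b,c}

FOLLOW sets:
FOLLOW(S) := {$}
pass 1:
  A→B d a: FOLLOW(B) ⊇ FIRST(d) = {d}; new: +{d}
  A→c S b: FOLLOW(S) ⊇ FIRST(b) = {b}; new: +{b}
  B→S A: FOLLOW(S) ⊇ FIRST(A) = {b,c,d}; new: +{c,d}
  B→S A: FOLLOW(A) ⊇ FOLLOW(B) ⊇ {d}; new: +{d}
  S→b C: FOLLOW(C) ⊇ FOLLOW(S) ⊇ {$,b,c,d}; new: +{$,b,c,d}
  FOLLOW[S]={$,b,c,d}  FOLLOW[A]={d}  FOLLOW[B]={d}  FOLLOW[C]={$,b,c,d}
pass 2: done
  FOLLOW[S]={$,b,c,d}  FOLLOW[A]={d}  FOLLOW[B]={d}  FOLLOW[C]={$,b,c,d}

FOLLOW(B) = ["d"]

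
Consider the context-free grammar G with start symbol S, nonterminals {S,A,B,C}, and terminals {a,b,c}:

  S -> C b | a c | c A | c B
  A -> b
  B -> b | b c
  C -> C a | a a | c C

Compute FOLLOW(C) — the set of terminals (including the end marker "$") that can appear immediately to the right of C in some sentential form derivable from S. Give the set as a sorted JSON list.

FIRST sets, iterate to fixpoint:
[1]
  A via A→b: +{b}
  B via B→b: +{b}
  C via C→a a: +{a}
  C via C→c C: +{c}
  S via S→C b: +{a,c}
  S: {a,c}  A: {b}  B: {b}  C: {a,c}
[2] (stable)
  S: {a,c}  A: {b}  B: {b}  C: {a,c}

FOLLOW iteration:
seed FOLLOW(S) with $
round 1:
  C→C a: FOLLOW(C) ⊇ FIRST(a) = {a}; new: +{a}
  S→C b: FOLLOW(C) ⊇ FIRST(b) = {b}; new: +{b}
  S→c A: FOLLOW(A) ⊇ FOLLOW(S) ⊇ {$}; new: +{$}
  S→c B: FOLLOW(B) ⊇ FOLLOW(S) ⊇ {$}; new: +{$}
  FOLLOW(S)={$}  FOLLOW(A)={$}  FOLLOW(B)={$}  FOLLOW(C)={a,b}
round 2: — fixpoint
  FOLLOW(S)={$}  FOLLOW(A)={$}  FOLLOW(B)={$}  FOLLOW(C)={a,b}

FOLLOW(C) = ["a", "b"]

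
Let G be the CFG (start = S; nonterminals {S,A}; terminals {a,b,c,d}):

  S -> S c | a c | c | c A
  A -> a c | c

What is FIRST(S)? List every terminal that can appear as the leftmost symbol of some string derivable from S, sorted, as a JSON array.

Compute FIRST by fixpoint:
round 1:
  A via A→a c: +{a}
  A via A→c: +{c}
  S via S→a c: +{a}
  S via S→c: +{c}
  S: {a,c}  A: {a,c}
round 2: (no change)
  S: {a,c}  A: {a,c}

FIRST(S) = ["a", "c"]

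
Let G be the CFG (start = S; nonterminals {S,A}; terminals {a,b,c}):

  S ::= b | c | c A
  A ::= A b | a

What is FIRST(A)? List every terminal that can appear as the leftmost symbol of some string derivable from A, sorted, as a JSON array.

Compute FIRST by fixpoint:
round 1:
  A via A→a: +{a}
  S via S→b: +{b}
  S via S→c: +{c}
  FIRST(S)={b,c}  FIRST(A)={a}
round 2: done
  FIRST(S)={b,c}  FIRST(A)={a}

FIRST(A) = ["a"]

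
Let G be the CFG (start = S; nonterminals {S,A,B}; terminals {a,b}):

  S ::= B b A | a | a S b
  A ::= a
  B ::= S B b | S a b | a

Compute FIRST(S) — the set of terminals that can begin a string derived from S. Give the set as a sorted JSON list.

FIRST sets, iterate to fixpoint:
pass 1:
  A via A→a: +{a}
  B via B→a: +{a}
  S via S→B b A: +{a}
  S: {a}  A: {a}  B: {a}
pass 2: done
  S: {a}  A: {a}  B: {a}

FIRST(S) = ["a"]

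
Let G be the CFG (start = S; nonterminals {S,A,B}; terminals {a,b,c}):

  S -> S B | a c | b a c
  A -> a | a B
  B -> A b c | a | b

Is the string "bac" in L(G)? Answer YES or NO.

CNF form of G:
  S -> S B | T0 T2 | T1 X4
  A -> T0 B | a
  B -> A X3 | a | b
  T0 -> a
  T1 -> b
  T2 -> c
  X3 -> T1 T2
  X4 -> T0 T2

CYK table (by increasing span):
  [0..0]={B,T1}  "b"  orig:{B}
  [1..1]={A,B,T0}  "a"  orig:{A,B}
  [2..2]={T2}  "c"  orig:{}
  [0..1]=∅  "ba"
  [1..2]={S,X4}  "ac"  orig:{S}
  [0..2]={S}  "bac"

S ∈ T[0,2] ⇒ YES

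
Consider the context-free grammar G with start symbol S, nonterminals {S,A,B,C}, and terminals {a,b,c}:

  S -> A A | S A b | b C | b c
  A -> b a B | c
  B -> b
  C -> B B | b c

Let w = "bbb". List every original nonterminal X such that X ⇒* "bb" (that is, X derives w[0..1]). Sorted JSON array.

Convert to CNF:
  S -> A A | S X4 | T0 C | T0 T2
  A -> T0 X3 | c
  B -> b
  C -> B B | T0 T2
  T0 -> b
  T1 -> a
  T2 -> c
  X3 -> T1 B
  X4 -> A T0

CYK fill, restricted to cells inside w[0..1]:
  cell(0,0) b: {B,T0}  orig:{B}
  cell(1,1) b: {B,T0}  orig:{B}
  cell(0,1) bb: {C}

Original NTs in T[0,1] deriving "bb": ["C"]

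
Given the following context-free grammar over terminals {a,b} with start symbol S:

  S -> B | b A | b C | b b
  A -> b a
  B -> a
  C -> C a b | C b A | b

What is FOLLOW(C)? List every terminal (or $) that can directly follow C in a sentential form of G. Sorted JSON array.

FIRST sets, iterate to fixpoint:
iter 1:
  A via A→b a: +{b}
  B via B→a: +{a}
  C via C→b: +{b}
  S via S→B: +{a}
  S via S→b A: +{b}
  FIRST(S)={a,b}  FIRST(A)={b}  FIRST(B)={a}  FIRST(C)={b}
iter 2: — fixpoint
  FIRST(S)={a,b}  FIRST(A)={b}  FIRST(B)={a}  FIRST(C)={b}

FOLLOW sets:
FOLLOW(S) := {$}
iter 1:
  C→C a b: FOLLOW(C) ⊇ FIRST(a) = {a}; new: +{a}
  C→C b A: FOLLOW(C) ⊇ FIRST(b) = {b}; new: +{b}
  C→C b A: FOLLOW(A) ⊇ FOLLOW(C) ⊇ {a,b}; new: +{a,b}
  S→B: FOLLOW(B) ⊇ FOLLOW(S) ⊇ {$}; new: +{$}
  S→b A: FOLLOW(A) ⊇ FOLLOW(S) ⊇ {$}; new: +{$}
  S→b C: FOLLOW(C) ⊇ FOLLOW(S) ⊇ {$}; new: +{$}
  S: {$}  A: {$,a,b}  B: {$}  C: {$,a,b}
iter 2: done
  S: {$}  A: {$,a,b}  B: {$}  C: {$,a,b}

FOLLOW(C) = ["$", "a", "b"]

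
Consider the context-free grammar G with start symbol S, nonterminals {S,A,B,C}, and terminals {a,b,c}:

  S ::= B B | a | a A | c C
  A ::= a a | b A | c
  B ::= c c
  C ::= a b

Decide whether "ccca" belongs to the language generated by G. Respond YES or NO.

CNF form of G:
  S -> B B | T0 A | T2 C | a
  A -> T0 T0 | T1 A | c
  B -> T2 T2
  C -> T0 T1
  T0 -> a
  T1 -> b
  T2 -> c

CYK table (by increasing span):
  T[0,0] 'c' = {A,T2}  orig:{A}
  T[1,1] 'c' = {A,T2}  orig:{A}
  T[2,2] 'c' = {A,T2}  orig:{A}
  T[3,3] 'a' = {S,T0}  orig:{S}
  T[0,1] 'cc' = {B}
  T[1,2] 'cc' = {B}
  T[2,3] 'ca' = ∅
  T[0,2] 'ccc' = ∅
  T[1,3] 'cca' = ∅
  T[0,3] 'ccca' = ∅

S ∉ T[0,3] ⇒ NO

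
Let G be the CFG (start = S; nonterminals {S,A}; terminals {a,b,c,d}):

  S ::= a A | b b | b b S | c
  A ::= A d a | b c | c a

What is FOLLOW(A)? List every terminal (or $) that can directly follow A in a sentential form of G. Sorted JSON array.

Compute FIRST by fixpoint:
round 1:
  A via A→b c: +{b}
  A via A→c a: +{c}
  S via S→a A: +{a}
  S via S→b b: +{b}
  S via S→c: +{c}
  FIRST(S)={a,b,c}  FIRST(A)={b,c}
round 2: (stable)
  FIRST(S)={a,b,c}  FIRST(A)={b,c}

FOLLOW sets:
initialize: $ ∈ FOLLOW(S)
[1]
  A→A d a: FOLLOW(A) ⊇ FIRST(d) = {d}; new: +{d}
  S→a A: FOLLOW(A) ⊇ FOLLOW(S) ⊇ {$}; new: +{$}
  FOLLOW(S)={$}  FOLLOW(A)={$,d}
[2] (no change)
  FOLLOW(S)={$}  FOLLOW(A)={$,d}

FOLLOW(A) = ["$", "d"]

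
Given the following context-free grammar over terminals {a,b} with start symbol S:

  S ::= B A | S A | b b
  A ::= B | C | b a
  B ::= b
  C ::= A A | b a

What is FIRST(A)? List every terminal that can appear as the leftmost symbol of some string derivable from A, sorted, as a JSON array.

FIRST sets, iterate to fixpoint:
iter 1:
  A via A→b a: +{b}
  B via B→b: +{b}
  C via C→A A: +{b}
  S via S→B A: +{b}
  FIRST(S)={b}  FIRST(A)={b}  FIRST(B)={b}  FIRST(C)={b}
iter 2: done
  FIRST(S)={b}  FIRST(A)={b}  FIRST(B)={b}  FIRST(C)={b}

FIRST(A) = ["b"]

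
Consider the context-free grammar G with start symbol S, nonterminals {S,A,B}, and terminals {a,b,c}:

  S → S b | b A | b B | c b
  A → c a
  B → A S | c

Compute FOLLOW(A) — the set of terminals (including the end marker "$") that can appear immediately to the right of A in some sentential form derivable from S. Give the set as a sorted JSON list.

FIRST iteration:
iter 1:
  A via A→c a: +{c}
  B via B→A S: +{c}
  S via S→b A: +{b}
  S via S→c b: +{c}
  FIRST[S]={b,c}  FIRST[A]={c}  FIRST[B]={c}
iter 2: (stable)
  FIRST[S]={b,c}  FIRST[A]={c}  FIRST[B]={c}

FOLLOW iteration:
seed FOLLOW(S) with $
round 1:
  B→A S: FOLLOW(A) ⊇ FIRST(S) = {b,c}; new: +{b,c}
  S→S b: FOLLOW(S) ⊇ FIRST(b) = {b}; new: +{b}
  S→b A: FOLLOW(A) ⊇ FOLLOW(S) ⊇ {$,b}; new: +{$}
  S→b B: FOLLOW(B) ⊇ FOLLOW(S) ⊇ {$,b}; new: +{$,b}
  FOLLOW(S)={$,b}  FOLLOW(A)={$,b,c}  FOLLOW(B)={$,b}
round 2: (stable)
  FOLLOW(S)={$,b}  FOLLOW(A)={$,b,c}  FOLLOW(B)={$,b}

FOLLOW(A) = ["$", "b", "c"]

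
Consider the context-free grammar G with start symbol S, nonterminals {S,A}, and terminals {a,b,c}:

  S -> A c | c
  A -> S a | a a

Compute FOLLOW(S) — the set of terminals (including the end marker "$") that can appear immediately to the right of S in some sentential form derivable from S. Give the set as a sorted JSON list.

FIRST sets, iterate to fixpoint:
pass 1:
  A via A→a a: +{a}
  S via S→A c: +{a}
  S via S→c: +{c}
  FIRST(S)={a,c}  FIRST(A)={a}
pass 2:
  A via A→S a: +{c}
  FIRST(S)={a,c}  FIRST(A)={a,c}
pass 3: done
  FIRST(S)={a,c}  FIRST(A)={a,c}

FOLLOW iteration:
initialize: $ ∈ FOLLOW(S)
pass 1:
  A→S a: FOLLOW(S) ⊇ FIRST(a) = {a}; new: +{a}
  S→A c: FOLLOW(A) ⊇ FIRST(c) = {c}; new: +{c}
  FOLLOW[S]={$,a}  FOLLOW[A]={c}
pass 2: — fixpoint
  FOLLOW[S]={$,a}  FOLLOW[A]={c}

FOLLOW(S) = ["$", "a"]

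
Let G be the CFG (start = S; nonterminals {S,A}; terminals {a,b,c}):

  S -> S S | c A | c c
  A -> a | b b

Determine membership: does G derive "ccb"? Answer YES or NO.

CNF form of G:
  S -> S S | T1 A | T1 T1
  A -> T0 T0 | a
  T0 -> b
  T1 -> c

CYK fill:
  T[0,0] 'c' = {T1}  orig:{}
  T[1,1] 'c' = {T1}  orig:{}
  T[2,2] 'b' = {T0}  orig:{}
  T[0,1] 'cc' = {S}
  T[1,2] 'cb' = ∅
  T[0,2] 'ccb' = ∅

S ∉ T[0,2] ⇒ NO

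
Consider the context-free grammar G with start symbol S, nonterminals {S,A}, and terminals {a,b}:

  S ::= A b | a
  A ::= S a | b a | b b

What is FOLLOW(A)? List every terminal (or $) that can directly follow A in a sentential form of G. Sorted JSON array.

FIRST sets, iterate to fixpoint:
[1]
  A via A→b a: +{b}
  S via S→A b: +{b}
  S via S→a: +{a}
  S: {a,b}  A: {b}
[2]
  A via A→S a: +{a}
  S: {a,b}  A: {a,b}
[3] done
  S: {a,b}  A: {a,b}

FOLLOW sets:
seed FOLLOW(S) with $
iter 1:
  A→S a: FOLLOW(S) ⊇ FIRST(a) = {a}; new: +{a}
  S→A b: FOLLOW(A) ⊇ FIRST(b) = {b}; new: +{b}
  FOLLOW[S]={$,a}  FOLLOW[A]={b}
iter 2: — fixpoint
  FOLLOW[S]={$,a}  FOLLOW[A]={b}

FOLLOW(A) = ["b"]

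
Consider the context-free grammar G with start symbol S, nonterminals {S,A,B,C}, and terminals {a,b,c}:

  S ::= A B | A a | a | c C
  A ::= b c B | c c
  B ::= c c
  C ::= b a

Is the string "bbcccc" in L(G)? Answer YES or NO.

CNF form of G:
  S -> A B | A T2 | T1 C | a
  A -> T0 X3 | T1 T1
  B -> T1 T1
  C -> T0 T2
  T0 -> b
  T1 -> c
  T2 -> a
  X3 -> T1 B

Fill CYK table bottom-up:
  [0..0]={T0}  "b"  orig:{}
  [1..1]={T0}  "b"  orig:{}
  [2..2]={T1}  "c"  orig:{}
  [3..3]={T1}  "c"  orig:{}
  [4..4]={T1}  "c"  orig:{}
  [5..5]={T1}  "c"  orig:{}
  [0..1]=∅  "bb"
  [1..2]=∅  "bc"
  [2..3]={A,B}  "cc"
  [3..4]={A,B}  "cc"
  [4..5]={A,B}  "cc"
  [0..2]=∅  "bbc"
  [1..3]=∅  "bcc"
  [2..4]={X3}  "ccc"  orig:{}
  [3..5]={X3}  "ccc"  orig:{}
  [0..3]=∅  "bbcc"
  [1..4]={A}  "bccc"
  [2..5]={S}  "cccc"
  [0..4]=∅  "bbccc"
  [1..5]=∅  "bcccc"
  [0..5]=∅  "bbcccc"

S ∉ T[0,5] ⇒ NO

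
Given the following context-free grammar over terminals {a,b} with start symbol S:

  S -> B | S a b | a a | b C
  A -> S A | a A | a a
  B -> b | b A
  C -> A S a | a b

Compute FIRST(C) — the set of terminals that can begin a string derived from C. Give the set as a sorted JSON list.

Compute FIRST by fixpoint:
pass 1:
  A via A→a A: +{a}
  B via B→b: +{b}
  C via C→A S a: +{a}
  S via S→B: +{b}
  S via S→a a: +{a}
  FIRST[S]={a,b}  FIRST[A]={a}  FIRST[B]={b}  FIRST[C]={a}
pass 2:
  A via A→S A: +{b}
  C via C→A S a: +{b}
  FIRST[S]={a,b}  FIRST[A]={a,b}  FIRST[B]={b}  FIRST[C]={a,b}
pass 3: (stable)
  FIRST[S]={a,b}  FIRST[A]={a,b}  FIRST[B]={b}  FIRST[C]={a,b}

FIRST(C) = ["a", "b"]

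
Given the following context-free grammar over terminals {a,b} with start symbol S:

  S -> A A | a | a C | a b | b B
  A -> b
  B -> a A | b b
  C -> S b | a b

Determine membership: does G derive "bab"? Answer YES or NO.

CNF form of G:
  S -> A A | T0 C | T0 T1 | T1 B | a
  A -> b
  B -> T0 A | T1 T1
  C -> S T1 | T0 T1
  T0 -> a
  T1 -> b

CYK table (by increasing span):
  cell(0,0) b: {A,T1}  orig:{A}
  cell(1,1) a: {S,T0}  orig:{S}
  cell(2,2) b: {A,T1}  orig:{A}
  cell(0,1) ba: ∅
  cell(1,2) ab: {B,C,S}
  cell(0,2) bab: {S}

S ∈ T[0,2] ⇒ YES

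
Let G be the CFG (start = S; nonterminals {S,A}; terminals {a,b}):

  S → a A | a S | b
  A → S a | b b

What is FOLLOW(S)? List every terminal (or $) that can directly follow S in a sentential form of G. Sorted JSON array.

Compute FIRST by fixpoint:
pass 1:
  A via A→b b: +{b}
  S via S→a A: +{a}
  S via S→b: +{b}
  S: {a,b}  A: {b}
pass 2:
  A via A→S a: +{a}
  S: {a,b}  A: {a,b}
pass 3: done
  S: {a,b}  A: {a,b}

FOLLOW iteration:
seed FOLLOW(S) with $
iter 1:
  A→S a: FOLLOW(S) ⊇ FIRST(a) = {a}; new: +{a}
  S→a A: FOLLOW(A) ⊇ FOLLOW(S) ⊇ {$,a}; new: +{$,a}
  FOLLOW[S]={$,a}  FOLLOW[A]={$,a}
iter 2: done
  FOLLOW[S]={$,a}  FOLLOW[A]={$,a}

FOLLOW(S) = ["$", "a"]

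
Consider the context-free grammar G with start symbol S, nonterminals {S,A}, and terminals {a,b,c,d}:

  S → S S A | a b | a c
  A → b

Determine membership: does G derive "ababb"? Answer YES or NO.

CNF form of G:
  S -> S X3 | T0 T1 | T0 T2
  A -> b
  T0 -> a
  T1 -> b
  T2 -> c
  X3 -> S A

Fill CYK table bottom-up:
  T[0,0] 'a' = {T0}  orig:{}
  T[1,1] 'b' = {A,T1}  orig:{A}
  T[2,2] 'a' = {T0}  orig:{}
  T[3,3] 'b' = {A,T1}  orig:{A}
  T[4,4] 'b' = {A,T1}  orig:{A}
  T[0,1] 'ab' = {S}
  T[1,2] 'ba' = ∅
  T[2,3] 'ab' = {S}
  T[3,4] 'bb' = ∅
  T[0,2] 'aba' = ∅
  T[1,3] 'bab' = ∅
  T[2,4] 'abb' = {X3}  orig:{}
  T[0,3] 'abab' = ∅
  T[1,4] 'babb' = ∅
  T[0,4] 'ababb' = {S}

S ∈ T[0,4] ⇒ YES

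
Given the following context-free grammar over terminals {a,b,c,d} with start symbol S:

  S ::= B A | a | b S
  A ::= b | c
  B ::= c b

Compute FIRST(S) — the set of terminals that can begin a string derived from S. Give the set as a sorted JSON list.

Compute FIRST by fixpoint:
pass 1:
  A via A→b: +{b}
  A via A→c: +{c}
  B via B→c b: +{c}
  S via S→B A: +{c}
  S via S→a: +{a}
  S via S→b S: +{b}
  FIRST(S)={a,b,c}  FIRST(A)={b,c}  FIRST(B)={c}
pass 2: (no change)
  FIRST(S)={a,b,c}  FIRST(A)={b,c}  FIRST(B)={c}

FIRST(S) = ["a", "b", "c"]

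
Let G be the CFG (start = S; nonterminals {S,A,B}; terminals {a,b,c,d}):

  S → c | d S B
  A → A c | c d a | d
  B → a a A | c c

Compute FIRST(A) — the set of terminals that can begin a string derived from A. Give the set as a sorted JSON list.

FIRST iteration:
[1]
  A via A→c d a: +{c}
  A via A→d: +{d}
  B via B→a a A: +{a}
  B via B→c c: +{c}
  S via S→c: +{c}
  S via S→d S B: +{d}
  S: {c,d}  A: {c,d}  B: {a,c}
[2] (no change)
  S: {c,d}  A: {c,d}  B: {a,c}

FIRST(A) = ["c", "d"]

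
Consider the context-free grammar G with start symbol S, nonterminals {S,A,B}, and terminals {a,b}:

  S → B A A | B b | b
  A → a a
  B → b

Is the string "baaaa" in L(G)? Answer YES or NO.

CNF form of G:
  S -> B T1 | B X2 | b
  A -> T0 T0
  B -> b
  T0 -> a
  T1 -> b
  X2 -> A A

CYK fill:
  [0..0]={B,S,T1}  "b"  orig:{B,S}
  [1..1]={T0}  "a"  orig:{}
  [2..2]={T0}  "a"  orig:{}
  [3..3]={T0}  "a"  orig:{}
  [4..4]={T0}  "a"  orig:{}
  [0..1]=∅  "ba"
  [1..2]={A}  "aa"
  [2..3]={A}  "aa"
  [3..4]={A}  "aa"
  [0..2]=∅  "baa"
  [1..3]=∅  "aaa"
  [2..4]=∅  "aaa"
  [0..3]=∅  "baaa"
  [1..4]={X2}  "aaaa"  orig:{}
  [0..4]={S}  "baaaa"

S ∈ T[0,4] ⇒ YES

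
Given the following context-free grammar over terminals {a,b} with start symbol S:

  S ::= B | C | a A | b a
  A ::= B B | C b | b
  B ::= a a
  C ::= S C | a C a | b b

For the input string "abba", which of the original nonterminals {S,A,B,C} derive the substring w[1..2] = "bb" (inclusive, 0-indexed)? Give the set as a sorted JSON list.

Convert to CNF:
  S -> S C | T0 T0 | T0 T1 | T1 A | T1 T1 | T1 X3
  A -> B B | C T0 | b
  B -> T1 T1
  C -> S C | T0 T0 | T1 X2
  T0 -> b
  T1 -> a
  X2 -> C T1
  X3 -> C T1

CYK fill, restricted to cells inside w[1..2]:
  cell(1,1) b: {A,T0}  orig:{A}
  cell(2,2) b: {A,T0}  orig:{A}
  cell(1,2) bb: {C,S}

Original NTs in T[1,2] deriving "bb": ["C", "S"]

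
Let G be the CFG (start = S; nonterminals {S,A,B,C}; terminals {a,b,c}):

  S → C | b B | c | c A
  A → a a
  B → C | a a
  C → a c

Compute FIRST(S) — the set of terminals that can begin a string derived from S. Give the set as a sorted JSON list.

Compute FIRST by fixpoint:
round 1:
  A via A→a a: +{a}
  B via B→a a: +{a}
  C via C→a c: +{a}
  S via S→C: +{a}
  S via S→b B: +{b}
  S via S→c: +{c}
  FIRST[S]={a,b,c}  FIRST[A]={a}  FIRST[B]={a}  FIRST[C]={a}
round 2: — fixpoint
  FIRST[S]={a,b,c}  FIRST[A]={a}  FIRST[B]={a}  FIRST[C]={a}

FIRST(S) = ["a", "b", "c"]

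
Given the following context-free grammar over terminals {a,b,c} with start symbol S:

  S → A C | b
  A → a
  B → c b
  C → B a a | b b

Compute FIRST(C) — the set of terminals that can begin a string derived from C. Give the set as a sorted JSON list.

Compute FIRST by fixpoint:
[1]
  A via A→a: +{a}
  B via B→c b: +{c}
  C via C→B a a: +{c}
  C via C→b b: +{b}
  S via S→A C: +{a}
  S via S→b: +{b}
  FIRST(S)={a,b}  FIRST(A)={a}  FIRST(B)={c}  FIRST(C)={b,c}
[2] done
  FIRST(S)={a,b}  FIRST(A)={a}  FIRST(B)={c}  FIRST(C)={b,c}

FIRST(C) = ["b", "c"]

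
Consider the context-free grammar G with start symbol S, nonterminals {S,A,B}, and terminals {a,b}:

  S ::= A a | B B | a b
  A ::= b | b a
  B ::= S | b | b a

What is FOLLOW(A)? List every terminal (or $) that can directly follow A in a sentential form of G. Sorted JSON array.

FIRST iteration:
[1]
  A via A→b: +{b}
  B via B→b: +{b}
  S via S→A a: +{b}
  S via S→a b: +{a}
  FIRST(S)={a,b}  FIRST(A)={b}  FIRST(B)={b}
[2]
  B via B→S: +{a}
  FIRST(S)={a,b}  FIRST(A)={b}  FIRST(B)={a,b}
[3] (stable)
  FIRST(S)={a,b}  FIRST(A)={b}  FIRST(B)={a,b}

Compute FOLLOW by fixpoint:
initialize: $ ∈ FOLLOW(S)
iter 1:
  S→A a: FOLLOW(A) ⊇ FIRST(a) = {a}; new: +{a}
  S→B B: FOLLOW(B) ⊇ FIRST(B) = {a,b}; new: +{a,b}
  S→B B: FOLLOW(B) ⊇ FOLLOW(S) ⊇ {$}; new: +{$}
  S: {$}  A: {a}  B: {$,a,b}
iter 2:
  B→S: FOLLOW(S) ⊇ FOLLOW(B) ⊇ {$,a,b}; new: +{a,b}
  S: {$,a,b}  A: {a}  B: {$,a,b}
iter 3: — fixpoint
  S: {$,a,b}  A: {a}  B: {$,a,b}

FOLLOW(A) = ["a"]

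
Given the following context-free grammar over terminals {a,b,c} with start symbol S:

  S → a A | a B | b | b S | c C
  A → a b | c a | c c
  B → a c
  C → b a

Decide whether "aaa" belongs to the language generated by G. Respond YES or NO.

CNF form of G:
  S -> T0 A | T0 B | T1 S | T2 C | b
  A -> T0 T1 | T2 T0 | T2 T2
  B -> T0 T2
  C -> T1 T0
  T0 -> a
  T1 -> b
  T2 -> c

CYK fill:
  cell(0,0) a: {T0}  orig:{}
  cell(1,1) a: {T0}  orig:{}
  cell(2,2) a: {T0}  orig:{}
  cell(0,1) aa: ∅
  cell(1,2) aa: ∅
  cell(0,2) aaa: ∅

S ∉ T[0,2] ⇒ NO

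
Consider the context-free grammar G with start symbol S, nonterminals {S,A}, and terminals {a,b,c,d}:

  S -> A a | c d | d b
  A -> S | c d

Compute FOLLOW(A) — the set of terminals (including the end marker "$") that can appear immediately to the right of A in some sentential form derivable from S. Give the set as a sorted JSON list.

Compute FIRST by fixpoint:
[1]
  A via A→c d: +{c}
  S via S→A a: +{c}
  S via S→d b: +{d}
  S: {c,d}  A: {c}
[2]
  A via A→S: +{d}
  S: {c,d}  A: {c,d}
[3] — fixpoint
  S: {c,d}  A: {c,d}

Compute FOLLOW by fixpoint:
initialize: $ ∈ FOLLOW(S)
round 1:
  S→A a: FOLLOW(A) ⊇ FIRST(a) = {a}; new: +{a}
  FOLLOW(S)={$}  FOLLOW(A)={a}
round 2:
  A→S: FOLLOW(S) ⊇ FOLLOW(A) ⊇ {a}; new: +{a}
  FOLLOW(S)={$,a}  FOLLOW(A)={a}
round 3: (stable)
  FOLLOW(S)={$,a}  FOLLOW(A)={a}

FOLLOW(A) = ["a"]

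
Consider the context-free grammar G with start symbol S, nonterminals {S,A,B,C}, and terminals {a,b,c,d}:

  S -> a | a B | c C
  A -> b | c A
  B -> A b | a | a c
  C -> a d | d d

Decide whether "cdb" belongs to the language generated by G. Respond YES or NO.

Convert to CNF:
  S -> T0 C | T2 B | a
  A -> T0 A | b
  B -> A T1 | T2 T0 | a
  C -> T2 T3 | T3 T3
  T0 -> c
  T1 -> b
  T2 -> a
  T3 -> d

CYK fill:
  T[0,0] 'c' = {T0}  orig:{}
  T[1,1] 'd' = {T3}  orig:{}
  T[2,2] 'b' = {A,T1}  orig:{A}
  T[0,1] 'cd' = ∅
  T[1,2] 'db' = ∅
  T[0,2] 'cdb' = ∅

S ∉ T[0,2] ⇒ NO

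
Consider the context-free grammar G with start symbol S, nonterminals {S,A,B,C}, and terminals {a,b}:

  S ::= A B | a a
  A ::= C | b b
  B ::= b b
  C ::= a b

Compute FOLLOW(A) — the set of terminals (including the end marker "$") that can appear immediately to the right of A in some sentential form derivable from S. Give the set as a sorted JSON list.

FIRST sets, iterate to fixpoint:
iter 1:
  A via A→b b: +{b}
  B via B→b b: +{b}
  C via C→a b: +{a}
  S via S→A B: +{b}
  S via S→a a: +{a}
  FIRST(S)={a,b}  FIRST(A)={b}  FIRST(B)={b}  FIRST(C)={a}
iter 2:
  A via A→C: +{a}
  FIRST(S)={a,b}  FIRST(A)={a,b}  FIRST(B)={b}  FIRST(C)={a}
iter 3: (stable)
  FIRST(S)={a,b}  FIRST(A)={a,b}  FIRST(B)={b}  FIRST(C)={a}

FOLLOW sets:
initialize: $ ∈ FOLLOW(S)
[1]
  S→A B: FOLLOW(A) ⊇ FIRST(B) = {b}; new: +{b}
  S→A B: FOLLOW(B) ⊇ FOLLOW(S) ⊇ {$}; new: +{$}
  FOLLOW(S)={$}  FOLLOW(A)={b}  FOLLOW(B)={$}  FOLLOW(C)={}
[2]
  A→C: FOLLOW(C) ⊇ FOLLOW(A) ⊇ {b}; new: +{b}
  FOLLOW(S)={$}  FOLLOW(A)={b}  FOLLOW(B)={$}  FOLLOW(C)={b}
[3] (no change)
  FOLLOW(S)={$}  FOLLOW(A)={b}  FOLLOW(B)={$}  FOLLOW(C)={b}

FOLLOW(A) = ["b"]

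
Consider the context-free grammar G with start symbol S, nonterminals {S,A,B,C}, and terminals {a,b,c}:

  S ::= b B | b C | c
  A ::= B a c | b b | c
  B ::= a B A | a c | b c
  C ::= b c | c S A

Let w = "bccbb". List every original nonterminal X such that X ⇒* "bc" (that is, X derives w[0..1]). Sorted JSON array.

CNF form of G:
  S -> T2 B | T2 C | c
  A -> B X3 | T2 T2 | c
  B -> T0 T1 | T0 X4 | T2 T1
  C -> T1 X5 | T2 T1
  T0 -> a
  T1 -> c
  T2 -> b
  X3 -> T0 T1
  X4 -> B A
  X5 -> S A

Fill CYK table bottom-up, restricted to cells inside w[0..1]:
  cell(0,0) b: {T2}  orig:{}
  cell(1,1) c: {A,S,T1}  orig:{A,S}
  cell(0,1) bc: {B,C}

Original NTs in T[0,1] deriving "bc": ["B", "C"]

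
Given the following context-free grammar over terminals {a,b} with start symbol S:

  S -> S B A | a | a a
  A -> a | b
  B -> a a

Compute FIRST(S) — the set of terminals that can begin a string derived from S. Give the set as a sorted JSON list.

FIRST sets, iterate to fixpoint:
round 1:
  A via A→a: +{a}
  A via A→b: +{b}
  B via B→a a: +{a}
  S via S→a: +{a}
  FIRST[S]={a}  FIRST[A]={a,b}  FIRST[B]={a}
round 2: done
  FIRST[S]={a}  FIRST[A]={a,b}  FIRST[B]={a}

FIRST(S) = ["a"]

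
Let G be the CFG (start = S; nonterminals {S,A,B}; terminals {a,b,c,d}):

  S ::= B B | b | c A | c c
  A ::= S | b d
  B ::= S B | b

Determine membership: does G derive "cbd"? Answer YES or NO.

CNF form of G:
  S -> B B | T2 A | T2 T2 | b
  A -> B B | T0 T1 | T2 A | T2 T2 | b
  B -> S B | b
  T0 -> b
  T1 -> d
  T2 -> c

Fill CYK table bottom-up:
  T[0,0] 'c' = {T2}  orig:{}
  T[1,1] 'b' = {A,B,S,T0}  orig:{A,B,S}
  T[2,2] 'd' = {T1}  orig:{}
  T[0,1] 'cb' = {A,S}
  T[1,2] 'bd' = {A}
  T[0,2] 'cbd' = {A,S}

S ∈ T[0,2] ⇒ YES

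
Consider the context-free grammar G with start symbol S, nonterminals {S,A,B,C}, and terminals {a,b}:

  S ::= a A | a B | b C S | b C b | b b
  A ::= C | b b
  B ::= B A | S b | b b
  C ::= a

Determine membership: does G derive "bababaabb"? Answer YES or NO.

Convert to CNF:
  S -> T0 T0 | T0 X2 | T0 X3 | T1 A | T1 B
  A -> T0 T0 | a
  B -> B A | S T0 | T0 T0
  C -> a
  T0 -> b
  T1 -> a
  X2 -> C S
  X3 -> C T0

CYK table (by increasing span):
  T[0,0] 'b' = {T0}  orig:{}
  T[1,1] 'a' = {A,C,T1}  orig:{A,C}
  T[2,2] 'b' = {T0}  orig:{}
  T[3,3] 'a' = {A,C,T1}  orig:{A,C}
  T[4,4] 'b' = {T0}  orig:{}
  T[5,5] 'a' = {A,C,T1}  orig:{A,C}
  T[6,6] 'a' = {A,C,T1}  orig:{A,C}
  T[7,7] 'b' = {T0}  orig:{}
  T[8,8] 'b' = {T0}  orig:{}
  T[0,1] 'ba' = ∅
  T[1,2] 'ab' = {X3}  orig:{}
  T[2,3] 'ba' = ∅
  T[3,4] 'ab' = {X3}  orig:{}
  T[4,5] 'ba' = ∅
  T[5,6] 'aa' = {S}
  T[6,7] 'ab' = {X3}  orig:{}
  T[7,8] 'bb' = {A,B,S}
  T[0,2] 'bab' = {S}
  T[1,3] 'aba' = ∅
  T[2,4] 'bab' = {S}
  T[3,5] 'aba' = ∅
  T[4,6] 'baa' = ∅
  T[5,7] 'aab' = {B}
  T[6,8] 'abb' = {S,X2}  orig:{S}
  T[0,3] 'baba' = ∅
  T[1,4] 'abab' = {X2}  orig:{}
  T[2,5] 'baba' = ∅
  T[3,6] 'abaa' = ∅
  T[4,7] 'baab' = ∅
  T[5,8] 'aabb' = {X2}  orig:{}
  T[0,4] 'babab' = {S}
  T[1,5] 'ababa' = ∅
  T[2,6] 'babaa' = ∅
  T[3,7] 'abaab' = ∅
  T[4,8] 'baabb' = {S}
  T[0,5] 'bababa' = ∅
  T[1,6] 'ababaa' = ∅
  T[2,7] 'babaab' = ∅
  T[3,8] 'abaabb' = {X2}  orig:{}
  T[0,6] 'bababaa' = ∅
  T[1,7] 'ababaab' = ∅
  T[2,8] 'babaabb' = {S}
  T[0,7] 'bababaab' = ∅
  T[1,8] 'ababaabb' = {X2}  orig:{}
  T[0,8] 'bababaabb' = {S}

S ∈ T[0,8] ⇒ YES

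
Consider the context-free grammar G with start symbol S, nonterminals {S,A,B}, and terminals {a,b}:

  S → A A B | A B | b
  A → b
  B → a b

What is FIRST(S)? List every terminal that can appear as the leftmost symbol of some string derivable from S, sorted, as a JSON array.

FIRST iteration:
iter 1:
  A via A→b: +{b}
  B via B→a b: +{a}
  S via S→A A B: +{b}
  FIRST[S]={b}  FIRST[A]={b}  FIRST[B]={a}
iter 2: (stable)
  FIRST[S]={b}  FIRST[A]={b}  FIRST[B]={a}

FIRST(S) = ["b"]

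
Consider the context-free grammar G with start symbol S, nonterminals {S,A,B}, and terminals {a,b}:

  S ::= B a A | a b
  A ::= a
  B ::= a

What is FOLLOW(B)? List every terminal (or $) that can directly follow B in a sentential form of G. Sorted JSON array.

FIRST iteration:
round 1:
  A via A→a: +{a}
  B via B→a: +{a}
  S via S→B a A: +{a}
  FIRST[S]={a}  FIRST[A]={a}  FIRST[B]={a}
round 2: (no change)
  FIRST[S]={a}  FIRST[A]={a}  FIRST[B]={a}

FOLLOW iteration:
FOLLOW(S) := {$}
[1]
  S→B a A: FOLLOW(B) ⊇ FIRST(a) = {a}; new: +{a}
  S→B a A: FOLLOW(A) ⊇ FOLLOW(S) ⊇ {$}; new: +{$}
  FOLLOW[S]={$}  FOLLOW[A]={$}  FOLLOW[B]={a}
[2] — fixpoint
  FOLLOW[S]={$}  FOLLOW[A]={$}  FOLLOW[B]={a}

FOLLOW(B) = ["a"]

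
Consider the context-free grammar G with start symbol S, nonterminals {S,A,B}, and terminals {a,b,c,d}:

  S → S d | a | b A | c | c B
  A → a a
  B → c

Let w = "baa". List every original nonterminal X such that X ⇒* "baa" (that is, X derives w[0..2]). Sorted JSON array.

Convert to CNF:
  S -> S T1 | T2 A | T3 B | a | c
  A -> T0 T0
  B -> c
  T0 -> a
  T1 -> d
  T2 -> b
  T3 -> c

CYK table (by increasing span) (cells [i..j] with 0 ≤ i ≤ j ≤ 2 only):
  T[0,0] 'b' = {T2}  orig:{}
  T[1,1] 'a' = {S,T0}  orig:{S}
  T[2,2] 'a' = {S,T0}  orig:{S}
  T[0,1] 'ba' = ∅
  T[1,2] 'aa' = {A}
  T[0,2] 'baa' = {S}

Original NTs in T[0,2] deriving "baa": ["S"]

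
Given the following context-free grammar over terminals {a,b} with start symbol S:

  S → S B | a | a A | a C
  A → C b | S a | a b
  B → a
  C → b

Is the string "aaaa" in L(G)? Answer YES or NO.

Convert to CNF:
  S -> S B | T1 A | T1 C | a
  A -> C T0 | S T1 | T1 T0
  B -> a
  C -> b
  T0 -> b
  T1 -> a

CYK fill:
  cell(0,0) a: {B,S,T1}  orig:{B,S}
  cell(1,1) a: {B,S,T1}  orig:{B,S}
  cell(2,2) a: {B,S,T1}  orig:{B,S}
  cell(3,3) a: {B,S,T1}  orig:{B,S}
  cell(0,1) aa: {A,S}
  cell(1,2) aa: {A,S}
  cell(2,3) aa: {A,S}
  cell(0,2) aaa: {A,S}
  cell(1,3) aaa: {A,S}
  cell(0,3) aaaa: {A,S}

S ∈ T[0,3] ⇒ YES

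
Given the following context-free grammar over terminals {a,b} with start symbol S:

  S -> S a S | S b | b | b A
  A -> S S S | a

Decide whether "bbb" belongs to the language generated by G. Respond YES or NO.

CNF form of G:
  S -> S T1 | S X3 | T1 A | b
  A -> S X2 | a
  T0 -> a
  T1 -> b
  X2 -> S S
  X3 -> T0 S

Fill CYK table bottom-up:
  T[0,0] 'b' = {S,T1}  orig:{S}
  T[1,1] 'b' = {S,T1}  orig:{S}
  T[2,2] 'b' = {S,T1}  orig:{S}
  T[0,1] 'bb' = {S,X2}  orig:{S}
  T[1,2] 'bb' = {S,X2}  orig:{S}
  T[0,2] 'bbb' = {A,S,X2}  orig:{A,S}

S ∈ T[0,2] ⇒ YES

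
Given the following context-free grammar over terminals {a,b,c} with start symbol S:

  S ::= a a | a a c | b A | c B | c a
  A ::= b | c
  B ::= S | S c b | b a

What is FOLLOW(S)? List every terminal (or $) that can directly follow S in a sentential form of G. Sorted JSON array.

FIRST sets, iterate to fixpoint:
round 1:
  A via A→b: +{b}
  A via A→c: +{c}
  B via B→b a: +{b}
  S via S→a a: +{a}
  S via S→b A: +{b}
  S via S→c B: +{c}
  S: {a,b,c}  A: {b,c}  B: {b}
round 2:
  B via B→S: +{a,c}
  S: {a,b,c}  A: {b,c}  B: {a,b,c}
round 3: done
  S: {a,b,c}  A: {b,c}  B: {a,b,c}

FOLLOW sets:
seed FOLLOW(S) with $
[1]
  B→S c b: FOLLOW(S) ⊇ FIRST(c) = {c}; new: +{c}
  S→b A: FOLLOW(A) ⊇ FOLLOW(S) ⊇ {$,c}; new: +{$,c}
  S→c B: FOLLOW(B) ⊇ FOLLOW(S) ⊇ {$,c}; new: +{$,c}
  S: {$,c}  A: {$,c}  B: {$,c}
[2] — fixpoint
  S: {$,c}  A: {$,c}  B: {$,c}

FOLLOW(S) = ["$", "c"]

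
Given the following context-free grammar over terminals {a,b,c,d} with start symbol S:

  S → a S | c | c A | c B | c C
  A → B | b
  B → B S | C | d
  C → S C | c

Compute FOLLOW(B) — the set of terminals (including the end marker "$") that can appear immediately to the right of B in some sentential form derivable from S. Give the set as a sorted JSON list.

FIRST sets, iterate to fixpoint:
iter 1:
  A via A→b: +{b}
  B via B→d: +{d}
  C via C→c: +{c}
  S via S→a S: +{a}
  S via S→c: +{c}
  FIRST[S]={a,c}  FIRST[A]={b}  FIRST[B]={d}  FIRST[C]={c}
iter 2:
  A via A→B: +{d}
  B via B→C: +{c}
  C via C→S C: +{a}
  FIRST[S]={a,c}  FIRST[A]={b,d}  FIRST[B]={c,d}  FIRST[C]={a,c}
iter 3:
  A via A→B: +{c}
  B via B→C: +{a}
  FIRST[S]={a,c}  FIRST[A]={b,c,d}  FIRST[B]={a,c,d}  FIRST[C]={a,c}
iter 4:
  A via A→B: +{a}
  FIRST[S]={a,c}  FIRST[A]={a,b,c,d}  FIRST[B]={a,c,d}  FIRST[C]={a,c}
iter 5: (no change)
  FIRST[S]={a,c}  FIRST[A]={a,b,c,d}  FIRST[B]={a,c,d}  FIRST[C]={a,c}

FOLLOW sets:
seed FOLLOW(S) with $
round 1:
  B→B S: FOLLOW(B) ⊇ FIRST(S) = {a,c}; new: +{a,c}
  B→B S: FOLLOW(S) ⊇ FOLLOW(B) ⊇ {a,c}; new: +{a,c}
  B→C: FOLLOW(C) ⊇ FOLLOW(B) ⊇ {a,c}; new: +{a,c}
  S→c A: FOLLOW(A) ⊇ FOLLOW(S) ⊇ {$,a,c}; new: +{$,a,c}
  S→c B: FOLLOW(B) ⊇ FOLLOW(S) ⊇ {$,a,c}; new: +{$}
  S→c C: FOLLOW(C) ⊇ FOLLOW(S) ⊇ {$,a,c}; new: +{$}
  FOLLOW[S]={$,a,c}  FOLLOW[A]={$,a,c}  FOLLOW[B]={$,a,c}  FOLLOW[C]={$,a,c}
round 2: done
  FOLLOW[S]={$,a,c}  FOLLOW[A]={$,a,c}  FOLLOW[B]={$,a,c}  FOLLOW[C]={$,a,c}

FOLLOW(B) = ["$", "a", "c"]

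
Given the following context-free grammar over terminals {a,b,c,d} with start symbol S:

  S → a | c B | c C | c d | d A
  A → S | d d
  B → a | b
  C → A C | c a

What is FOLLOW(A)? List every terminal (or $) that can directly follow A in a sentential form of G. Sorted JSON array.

FIRST iteration:
round 1:
  A via A→d d: +{d}
  B via B→a: +{a}
  B via B→b: +{b}
  C via C→A C: +{d}
  C via C→c a: +{c}
  S via S→a: +{a}
  S via S→c B: +{c}
  S via S→d A: +{d}
  S: {a,c,d}  A: {d}  B: {a,b}  C: {c,d}
round 2:
  A via A→S: +{a,c}
  C via C→A C: +{a}
  S: {a,c,d}  A: {a,c,d}  B: {a,b}  C: {a,c,d}
round 3: — fixpoint
  S: {a,c,d}  A: {a,c,d}  B: {a,b}  C: {a,c,d}

FOLLOW sets:
initialize: $ ∈ FOLLOW(S)
pass 1:
  C→A C: FOLLOW(A) ⊇ FIRST(C) = {a,c,d}; new: +{a,c,d}
  S→c B: FOLLOW(B) ⊇ FOLLOW(S) ⊇ {$}; new: +{$}
  S→c C: FOLLOW(C) ⊇ FOLLOW(S) ⊇ {$}; new: +{$}
  S→d A: FOLLOW(A) ⊇ FOLLOW(S) ⊇ {$}; new: +{$}
  S: {$}  A: {$,a,c,d}  B: {$}  C: {$}
pass 2:
  A→S: FOLLOW(S) ⊇ FOLLOW(A) ⊇ {$,a,c,d}; new: +{a,c,d}
  S→c B: FOLLOW(B) ⊇ FOLLOW(S) ⊇ {$,a,c,d}; new: +{a,c,d}
  S→c C: FOLLOW(C) ⊇ FOLLOW(S) ⊇ {$,a,c,d}; new: +{a,c,d}
  S: {$,a,c,d}  A: {$,a,c,d}  B: {$,a,c,d}  C: {$,a,c,d}
pass 3: done
  S: {$,a,c,d}  A: {$,a,c,d}  B: {$,a,c,d}  C: {$,a,c,d}

FOLLOW(A) = ["$", "a", "c", "d"]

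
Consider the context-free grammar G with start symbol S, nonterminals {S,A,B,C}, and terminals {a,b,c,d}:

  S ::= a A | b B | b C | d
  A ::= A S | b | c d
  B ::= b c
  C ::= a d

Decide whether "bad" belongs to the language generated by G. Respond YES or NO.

Convert to CNF:
  S -> T2 B | T2 C | T3 A | d
  A -> A S | T0 T1 | b
  B -> T2 T0
  C -> T3 T1
  T0 -> c
  T1 -> d
  T2 -> b
  T3 -> a

Fill CYK table bottom-up:
  [0..0]={A,T2}  "b"  orig:{A}
  [1..1]={T3}  "a"  orig:{}
  [2..2]={S,T1}  "d"  orig:{S}
  [0..1]=∅  "ba"
  [1..2]={C}  "ad"
  [0..2]={S}  "bad"

S ∈ T[0,2] ⇒ YES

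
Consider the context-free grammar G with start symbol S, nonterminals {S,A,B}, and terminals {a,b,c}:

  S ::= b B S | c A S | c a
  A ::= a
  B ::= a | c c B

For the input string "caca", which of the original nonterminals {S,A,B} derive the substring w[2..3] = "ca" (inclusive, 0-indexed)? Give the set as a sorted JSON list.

Convert to CNF:
  S -> T0 T2 | T0 X5 | T1 X4
  A -> a
  B -> T0 X3 | a
  T0 -> c
  T1 -> b
  T2 -> a
  X3 -> T0 B
  X4 -> B S
  X5 -> A S

CYK table (by increasing span), restricted to cells inside w[2..3]:
  T[2,2] 'c' = {T0}  orig:{}
  T[3,3] 'a' = {A,B,T2}  orig:{A,B}
  T[2,3] 'ca' = {S,X3}  orig:{S}

Original NTs in T[2,3] deriving "ca": ["S"]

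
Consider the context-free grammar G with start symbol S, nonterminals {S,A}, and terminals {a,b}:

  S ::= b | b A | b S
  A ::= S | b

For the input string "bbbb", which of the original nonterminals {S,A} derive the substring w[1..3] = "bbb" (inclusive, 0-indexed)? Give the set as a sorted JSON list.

CNF form of G:
  S -> T0 A | T0 S | b
  A -> T0 A | T0 S | b
  T0 -> b

CYK fill, restricted to cells inside w[1..3]:
  T[1,1] 'b' = {A,S,T0}  orig:{A,S}
  T[2,2] 'b' = {A,S,T0}  orig:{A,S}
  T[3,3] 'b' = {A,S,T0}  orig:{A,S}
  T[1,2] 'bb' = {A,S}
  T[2,3] 'bb' = {A,S}
  T[1,3] 'bbb' = {A,S}

Original NTs in T[1,3] deriving "bbb": ["A", "S"]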